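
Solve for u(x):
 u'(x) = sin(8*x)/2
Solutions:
 u(x) = C1 - cos(8*x)/16


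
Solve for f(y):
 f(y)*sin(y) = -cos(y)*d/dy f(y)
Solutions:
 f(y) = C1*cos(y)


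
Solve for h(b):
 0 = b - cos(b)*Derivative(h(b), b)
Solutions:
 h(b) = C1 + Integral(b/cos(b), b)


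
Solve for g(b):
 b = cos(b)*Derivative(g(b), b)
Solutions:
 g(b) = C1 + Integral(b/cos(b), b)


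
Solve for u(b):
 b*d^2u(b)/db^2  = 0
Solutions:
 u(b) = C1 + C2*b


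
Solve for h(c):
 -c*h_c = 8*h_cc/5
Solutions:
 h(c) = C1 + C2*erf(sqrt(5)*c/4)


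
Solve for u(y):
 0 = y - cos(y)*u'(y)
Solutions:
 u(y) = C1 + Integral(y/cos(y), y)


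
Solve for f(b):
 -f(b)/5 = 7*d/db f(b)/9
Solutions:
 f(b) = C1*exp(-9*b/35)


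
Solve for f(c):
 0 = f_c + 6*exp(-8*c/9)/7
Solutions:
 f(c) = C1 + 27*exp(-8*c/9)/28


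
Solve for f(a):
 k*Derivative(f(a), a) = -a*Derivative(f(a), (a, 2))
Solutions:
 f(a) = C1 + a^(1 - re(k))*(C2*sin(log(a)*Abs(im(k))) + C3*cos(log(a)*im(k)))


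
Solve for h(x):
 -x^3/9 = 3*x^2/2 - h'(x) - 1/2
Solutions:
 h(x) = C1 + x^4/36 + x^3/2 - x/2


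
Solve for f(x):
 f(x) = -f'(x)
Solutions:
 f(x) = C1*exp(-x)


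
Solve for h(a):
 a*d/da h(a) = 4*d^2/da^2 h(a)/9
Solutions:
 h(a) = C1 + C2*erfi(3*sqrt(2)*a/4)


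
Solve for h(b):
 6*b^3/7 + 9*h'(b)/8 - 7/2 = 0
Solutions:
 h(b) = C1 - 4*b^4/21 + 28*b/9


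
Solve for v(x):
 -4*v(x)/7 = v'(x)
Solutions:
 v(x) = C1*exp(-4*x/7)


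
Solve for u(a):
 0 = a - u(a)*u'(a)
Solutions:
 u(a) = -sqrt(C1 + a^2)
 u(a) = sqrt(C1 + a^2)


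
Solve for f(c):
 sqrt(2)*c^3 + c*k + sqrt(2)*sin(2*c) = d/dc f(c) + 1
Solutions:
 f(c) = C1 + sqrt(2)*c^4/4 + c^2*k/2 - c - sqrt(2)*cos(2*c)/2


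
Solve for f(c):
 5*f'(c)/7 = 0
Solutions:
 f(c) = C1


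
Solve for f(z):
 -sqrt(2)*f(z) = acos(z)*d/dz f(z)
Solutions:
 f(z) = C1*exp(-sqrt(2)*Integral(1/acos(z), z))


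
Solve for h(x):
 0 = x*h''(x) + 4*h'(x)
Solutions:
 h(x) = C1 + C2/x^3


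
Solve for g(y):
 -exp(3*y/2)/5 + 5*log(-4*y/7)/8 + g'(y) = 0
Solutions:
 g(y) = C1 - 5*y*log(-y)/8 + 5*y*(-2*log(2) + 1 + log(7))/8 + 2*exp(3*y/2)/15


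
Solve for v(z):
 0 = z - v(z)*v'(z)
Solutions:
 v(z) = -sqrt(C1 + z^2)
 v(z) = sqrt(C1 + z^2)


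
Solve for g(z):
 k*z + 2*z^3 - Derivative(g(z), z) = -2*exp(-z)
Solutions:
 g(z) = C1 + k*z^2/2 + z^4/2 - 2*exp(-z)


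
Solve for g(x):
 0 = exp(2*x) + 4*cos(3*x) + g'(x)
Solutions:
 g(x) = C1 - exp(2*x)/2 - 4*sin(3*x)/3


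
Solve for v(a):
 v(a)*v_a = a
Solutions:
 v(a) = -sqrt(C1 + a^2)
 v(a) = sqrt(C1 + a^2)


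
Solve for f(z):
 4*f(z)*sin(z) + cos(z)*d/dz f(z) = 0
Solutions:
 f(z) = C1*cos(z)^4


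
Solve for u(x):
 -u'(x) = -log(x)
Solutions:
 u(x) = C1 + x*log(x) - x


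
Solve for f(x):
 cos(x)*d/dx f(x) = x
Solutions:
 f(x) = C1 + Integral(x/cos(x), x)


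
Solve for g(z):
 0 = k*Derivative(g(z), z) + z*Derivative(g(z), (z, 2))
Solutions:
 g(z) = C1 + z^(1 - re(k))*(C2*sin(log(z)*Abs(im(k))) + C3*cos(log(z)*im(k)))


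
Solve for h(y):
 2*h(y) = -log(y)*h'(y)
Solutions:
 h(y) = C1*exp(-2*li(y))


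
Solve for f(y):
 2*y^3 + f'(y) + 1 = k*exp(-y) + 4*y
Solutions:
 f(y) = C1 - k*exp(-y) - y^4/2 + 2*y^2 - y


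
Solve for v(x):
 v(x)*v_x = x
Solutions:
 v(x) = -sqrt(C1 + x^2)
 v(x) = sqrt(C1 + x^2)


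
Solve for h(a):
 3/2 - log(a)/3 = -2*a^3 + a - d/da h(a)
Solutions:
 h(a) = C1 - a^4/2 + a^2/2 + a*log(a)/3 - 11*a/6


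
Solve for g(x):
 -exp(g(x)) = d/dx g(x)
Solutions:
 g(x) = log(1/(C1 + x))


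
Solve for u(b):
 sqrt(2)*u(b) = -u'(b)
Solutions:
 u(b) = C1*exp(-sqrt(2)*b)


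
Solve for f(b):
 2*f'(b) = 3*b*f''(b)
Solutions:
 f(b) = C1 + C2*b^(5/3)


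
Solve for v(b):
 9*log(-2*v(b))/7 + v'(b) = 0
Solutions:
 7*Integral(1/(log(-_y) + log(2)), (_y, v(b)))/9 = C1 - b


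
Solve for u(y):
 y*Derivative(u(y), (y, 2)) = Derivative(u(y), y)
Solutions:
 u(y) = C1 + C2*y^2


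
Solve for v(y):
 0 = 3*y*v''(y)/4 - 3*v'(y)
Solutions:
 v(y) = C1 + C2*y^5


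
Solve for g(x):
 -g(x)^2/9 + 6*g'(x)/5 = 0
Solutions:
 g(x) = -54/(C1 + 5*x)


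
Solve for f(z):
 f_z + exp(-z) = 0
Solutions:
 f(z) = C1 + exp(-z)


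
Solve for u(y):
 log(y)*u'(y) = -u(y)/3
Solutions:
 u(y) = C1*exp(-li(y)/3)


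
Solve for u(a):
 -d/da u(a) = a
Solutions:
 u(a) = C1 - a^2/2


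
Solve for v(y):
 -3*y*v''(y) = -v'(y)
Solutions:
 v(y) = C1 + C2*y^(4/3)


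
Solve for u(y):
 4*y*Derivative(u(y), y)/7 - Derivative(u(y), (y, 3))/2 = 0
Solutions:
 u(y) = C1 + Integral(C2*airyai(2*7^(2/3)*y/7) + C3*airybi(2*7^(2/3)*y/7), y)


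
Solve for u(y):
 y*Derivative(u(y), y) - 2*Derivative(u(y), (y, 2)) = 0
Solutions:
 u(y) = C1 + C2*erfi(y/2)


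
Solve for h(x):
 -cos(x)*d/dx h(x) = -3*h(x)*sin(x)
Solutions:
 h(x) = C1/cos(x)^3


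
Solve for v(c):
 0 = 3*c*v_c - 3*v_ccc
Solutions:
 v(c) = C1 + Integral(C2*airyai(c) + C3*airybi(c), c)


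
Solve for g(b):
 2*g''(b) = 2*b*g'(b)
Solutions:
 g(b) = C1 + C2*erfi(sqrt(2)*b/2)


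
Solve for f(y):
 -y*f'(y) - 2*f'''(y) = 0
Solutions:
 f(y) = C1 + Integral(C2*airyai(-2^(2/3)*y/2) + C3*airybi(-2^(2/3)*y/2), y)


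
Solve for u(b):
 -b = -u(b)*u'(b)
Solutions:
 u(b) = -sqrt(C1 + b^2)
 u(b) = sqrt(C1 + b^2)


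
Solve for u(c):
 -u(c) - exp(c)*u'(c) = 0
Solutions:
 u(c) = C1*exp(exp(-c))


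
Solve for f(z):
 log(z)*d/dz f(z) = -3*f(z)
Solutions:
 f(z) = C1*exp(-3*li(z))


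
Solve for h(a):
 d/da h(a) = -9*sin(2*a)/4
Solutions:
 h(a) = C1 + 9*cos(2*a)/8


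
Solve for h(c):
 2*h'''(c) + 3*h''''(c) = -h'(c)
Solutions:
 h(c) = C1 + C4*exp(-c) + (C2*sin(sqrt(11)*c/6) + C3*cos(sqrt(11)*c/6))*exp(c/6)


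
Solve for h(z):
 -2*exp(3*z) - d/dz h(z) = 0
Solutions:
 h(z) = C1 - 2*exp(3*z)/3


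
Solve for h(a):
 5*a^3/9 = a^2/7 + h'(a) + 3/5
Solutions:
 h(a) = C1 + 5*a^4/36 - a^3/21 - 3*a/5


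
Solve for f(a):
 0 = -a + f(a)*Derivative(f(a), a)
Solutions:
 f(a) = -sqrt(C1 + a^2)
 f(a) = sqrt(C1 + a^2)


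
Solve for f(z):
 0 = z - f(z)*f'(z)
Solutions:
 f(z) = -sqrt(C1 + z^2)
 f(z) = sqrt(C1 + z^2)


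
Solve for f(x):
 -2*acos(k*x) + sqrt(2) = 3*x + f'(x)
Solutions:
 f(x) = C1 - 3*x^2/2 + sqrt(2)*x - 2*Piecewise((x*acos(k*x) - sqrt(-k^2*x^2 + 1)/k, Ne(k, 0)), (pi*x/2, True))


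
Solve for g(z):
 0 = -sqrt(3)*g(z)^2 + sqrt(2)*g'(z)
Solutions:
 g(z) = -2/(C1 + sqrt(6)*z)


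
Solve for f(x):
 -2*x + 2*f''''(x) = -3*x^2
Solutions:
 f(x) = C1 + C2*x + C3*x^2 + C4*x^3 - x^6/240 + x^5/120


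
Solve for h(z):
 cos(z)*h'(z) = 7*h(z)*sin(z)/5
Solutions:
 h(z) = C1/cos(z)^(7/5)


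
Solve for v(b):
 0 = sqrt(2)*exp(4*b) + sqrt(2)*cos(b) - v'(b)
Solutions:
 v(b) = C1 + sqrt(2)*exp(4*b)/4 + sqrt(2)*sin(b)


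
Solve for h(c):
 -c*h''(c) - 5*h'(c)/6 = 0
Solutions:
 h(c) = C1 + C2*c^(1/6)


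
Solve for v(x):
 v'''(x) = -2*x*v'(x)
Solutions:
 v(x) = C1 + Integral(C2*airyai(-2^(1/3)*x) + C3*airybi(-2^(1/3)*x), x)


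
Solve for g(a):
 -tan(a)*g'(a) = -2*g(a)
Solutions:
 g(a) = C1*sin(a)^2


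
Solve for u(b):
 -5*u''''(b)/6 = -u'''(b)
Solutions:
 u(b) = C1 + C2*b + C3*b^2 + C4*exp(6*b/5)


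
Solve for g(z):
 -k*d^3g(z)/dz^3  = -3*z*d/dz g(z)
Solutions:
 g(z) = C1 + Integral(C2*airyai(3^(1/3)*z*(1/k)^(1/3)) + C3*airybi(3^(1/3)*z*(1/k)^(1/3)), z)


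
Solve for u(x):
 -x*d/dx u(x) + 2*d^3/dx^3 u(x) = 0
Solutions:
 u(x) = C1 + Integral(C2*airyai(2^(2/3)*x/2) + C3*airybi(2^(2/3)*x/2), x)


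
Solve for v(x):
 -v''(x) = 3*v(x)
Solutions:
 v(x) = C1*sin(sqrt(3)*x) + C2*cos(sqrt(3)*x)


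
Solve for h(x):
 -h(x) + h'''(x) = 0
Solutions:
 h(x) = C3*exp(x) + (C1*sin(sqrt(3)*x/2) + C2*cos(sqrt(3)*x/2))*exp(-x/2)


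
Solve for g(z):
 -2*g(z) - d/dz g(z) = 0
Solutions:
 g(z) = C1*exp(-2*z)


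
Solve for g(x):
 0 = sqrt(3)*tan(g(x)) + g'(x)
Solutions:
 g(x) = pi - asin(C1*exp(-sqrt(3)*x))
 g(x) = asin(C1*exp(-sqrt(3)*x))


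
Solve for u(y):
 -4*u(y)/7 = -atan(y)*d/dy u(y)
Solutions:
 u(y) = C1*exp(4*Integral(1/atan(y), y)/7)


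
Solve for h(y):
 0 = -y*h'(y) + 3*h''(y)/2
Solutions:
 h(y) = C1 + C2*erfi(sqrt(3)*y/3)


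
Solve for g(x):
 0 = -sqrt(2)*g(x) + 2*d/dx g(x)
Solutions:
 g(x) = C1*exp(sqrt(2)*x/2)


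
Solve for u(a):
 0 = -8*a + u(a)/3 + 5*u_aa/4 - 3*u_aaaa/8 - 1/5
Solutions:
 u(a) = C1*exp(-sqrt(3)*a*sqrt(5 + sqrt(33))/3) + C2*exp(sqrt(3)*a*sqrt(5 + sqrt(33))/3) + C3*sin(sqrt(3)*a*sqrt(-5 + sqrt(33))/3) + C4*cos(sqrt(3)*a*sqrt(-5 + sqrt(33))/3) + 24*a + 3/5


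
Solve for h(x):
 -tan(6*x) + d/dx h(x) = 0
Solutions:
 h(x) = C1 - log(cos(6*x))/6


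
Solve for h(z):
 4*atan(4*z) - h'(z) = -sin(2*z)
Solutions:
 h(z) = C1 + 4*z*atan(4*z) - log(16*z^2 + 1)/2 - cos(2*z)/2


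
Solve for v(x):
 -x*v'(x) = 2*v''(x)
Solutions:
 v(x) = C1 + C2*erf(x/2)


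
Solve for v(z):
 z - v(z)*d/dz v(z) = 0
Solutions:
 v(z) = -sqrt(C1 + z^2)
 v(z) = sqrt(C1 + z^2)


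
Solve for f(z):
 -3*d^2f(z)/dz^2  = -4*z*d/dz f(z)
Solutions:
 f(z) = C1 + C2*erfi(sqrt(6)*z/3)


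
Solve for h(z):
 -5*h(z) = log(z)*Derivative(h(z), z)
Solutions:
 h(z) = C1*exp(-5*li(z))


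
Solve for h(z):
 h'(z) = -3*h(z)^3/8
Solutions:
 h(z) = -2*sqrt(-1/(C1 - 3*z))
 h(z) = 2*sqrt(-1/(C1 - 3*z))


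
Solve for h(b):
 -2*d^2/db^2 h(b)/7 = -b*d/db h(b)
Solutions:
 h(b) = C1 + C2*erfi(sqrt(7)*b/2)


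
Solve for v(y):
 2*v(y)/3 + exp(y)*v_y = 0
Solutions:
 v(y) = C1*exp(2*exp(-y)/3)


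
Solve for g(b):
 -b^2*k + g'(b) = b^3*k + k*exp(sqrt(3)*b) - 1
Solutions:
 g(b) = C1 + b^4*k/4 + b^3*k/3 - b + sqrt(3)*k*exp(sqrt(3)*b)/3


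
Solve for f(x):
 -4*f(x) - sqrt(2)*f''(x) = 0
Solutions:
 f(x) = C1*sin(2^(3/4)*x) + C2*cos(2^(3/4)*x)


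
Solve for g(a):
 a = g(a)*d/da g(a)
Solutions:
 g(a) = -sqrt(C1 + a^2)
 g(a) = sqrt(C1 + a^2)


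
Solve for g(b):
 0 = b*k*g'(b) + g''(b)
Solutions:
 g(b) = Piecewise((-sqrt(2)*sqrt(pi)*C1*erf(sqrt(2)*b*sqrt(k)/2)/(2*sqrt(k)) - C2, (k > 0) | (k < 0)), (-C1*b - C2, True))


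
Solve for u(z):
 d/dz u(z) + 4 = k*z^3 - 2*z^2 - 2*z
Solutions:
 u(z) = C1 + k*z^4/4 - 2*z^3/3 - z^2 - 4*z


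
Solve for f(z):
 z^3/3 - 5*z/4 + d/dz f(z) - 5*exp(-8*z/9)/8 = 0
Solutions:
 f(z) = C1 - z^4/12 + 5*z^2/8 - 45*exp(-8*z/9)/64


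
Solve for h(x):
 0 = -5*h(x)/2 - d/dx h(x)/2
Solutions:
 h(x) = C1*exp(-5*x)


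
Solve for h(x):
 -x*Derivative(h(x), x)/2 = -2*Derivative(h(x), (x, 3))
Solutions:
 h(x) = C1 + Integral(C2*airyai(2^(1/3)*x/2) + C3*airybi(2^(1/3)*x/2), x)


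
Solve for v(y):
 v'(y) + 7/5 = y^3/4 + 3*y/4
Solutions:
 v(y) = C1 + y^4/16 + 3*y^2/8 - 7*y/5


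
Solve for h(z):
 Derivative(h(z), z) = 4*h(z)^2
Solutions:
 h(z) = -1/(C1 + 4*z)


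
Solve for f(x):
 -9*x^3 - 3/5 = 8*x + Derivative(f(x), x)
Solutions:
 f(x) = C1 - 9*x^4/4 - 4*x^2 - 3*x/5


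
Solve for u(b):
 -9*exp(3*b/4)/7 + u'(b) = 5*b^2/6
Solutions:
 u(b) = C1 + 5*b^3/18 + 12*exp(3*b/4)/7


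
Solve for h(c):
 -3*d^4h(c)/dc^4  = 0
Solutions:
 h(c) = C1 + C2*c + C3*c^2 + C4*c^3


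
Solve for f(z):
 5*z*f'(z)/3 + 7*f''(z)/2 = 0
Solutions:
 f(z) = C1 + C2*erf(sqrt(105)*z/21)


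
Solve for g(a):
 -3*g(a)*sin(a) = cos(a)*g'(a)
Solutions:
 g(a) = C1*cos(a)^3


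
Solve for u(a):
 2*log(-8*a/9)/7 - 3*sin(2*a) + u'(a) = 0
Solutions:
 u(a) = C1 - 2*a*log(-a)/7 - 6*a*log(2)/7 + 2*a/7 + 4*a*log(3)/7 - 3*cos(2*a)/2


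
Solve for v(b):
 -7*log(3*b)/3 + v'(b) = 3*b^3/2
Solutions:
 v(b) = C1 + 3*b^4/8 + 7*b*log(b)/3 - 7*b/3 + 7*b*log(3)/3


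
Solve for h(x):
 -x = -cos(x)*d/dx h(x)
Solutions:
 h(x) = C1 + Integral(x/cos(x), x)


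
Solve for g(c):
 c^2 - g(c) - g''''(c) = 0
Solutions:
 g(c) = c^2 + (C1*sin(sqrt(2)*c/2) + C2*cos(sqrt(2)*c/2))*exp(-sqrt(2)*c/2) + (C3*sin(sqrt(2)*c/2) + C4*cos(sqrt(2)*c/2))*exp(sqrt(2)*c/2)


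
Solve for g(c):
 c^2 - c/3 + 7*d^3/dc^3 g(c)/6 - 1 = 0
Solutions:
 g(c) = C1 + C2*c + C3*c^2 - c^5/70 + c^4/84 + c^3/7


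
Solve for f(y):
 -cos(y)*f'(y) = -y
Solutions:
 f(y) = C1 + Integral(y/cos(y), y)


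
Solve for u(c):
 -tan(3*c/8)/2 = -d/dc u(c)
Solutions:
 u(c) = C1 - 4*log(cos(3*c/8))/3


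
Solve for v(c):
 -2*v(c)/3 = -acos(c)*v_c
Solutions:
 v(c) = C1*exp(2*Integral(1/acos(c), c)/3)


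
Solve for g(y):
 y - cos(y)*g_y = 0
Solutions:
 g(y) = C1 + Integral(y/cos(y), y)


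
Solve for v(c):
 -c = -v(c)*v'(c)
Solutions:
 v(c) = -sqrt(C1 + c^2)
 v(c) = sqrt(C1 + c^2)


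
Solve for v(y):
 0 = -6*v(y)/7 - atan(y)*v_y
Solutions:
 v(y) = C1*exp(-6*Integral(1/atan(y), y)/7)


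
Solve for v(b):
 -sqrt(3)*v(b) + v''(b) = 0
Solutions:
 v(b) = C1*exp(-3^(1/4)*b) + C2*exp(3^(1/4)*b)


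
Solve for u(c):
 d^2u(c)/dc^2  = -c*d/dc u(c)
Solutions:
 u(c) = C1 + C2*erf(sqrt(2)*c/2)


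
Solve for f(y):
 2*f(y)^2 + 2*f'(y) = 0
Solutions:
 f(y) = 1/(C1 + y)


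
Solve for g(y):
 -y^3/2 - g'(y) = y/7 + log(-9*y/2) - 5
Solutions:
 g(y) = C1 - y^4/8 - y^2/14 - y*log(-y) + y*(-2*log(3) + log(2) + 6)


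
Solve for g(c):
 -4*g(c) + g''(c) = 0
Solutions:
 g(c) = C1*exp(-2*c) + C2*exp(2*c)


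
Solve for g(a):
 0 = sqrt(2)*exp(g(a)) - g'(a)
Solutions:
 g(a) = log(-1/(C1 + sqrt(2)*a))


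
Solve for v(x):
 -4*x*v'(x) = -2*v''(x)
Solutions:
 v(x) = C1 + C2*erfi(x)


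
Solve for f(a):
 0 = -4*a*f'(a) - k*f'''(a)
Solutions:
 f(a) = C1 + Integral(C2*airyai(2^(2/3)*a*(-1/k)^(1/3)) + C3*airybi(2^(2/3)*a*(-1/k)^(1/3)), a)


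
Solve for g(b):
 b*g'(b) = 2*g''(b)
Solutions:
 g(b) = C1 + C2*erfi(b/2)


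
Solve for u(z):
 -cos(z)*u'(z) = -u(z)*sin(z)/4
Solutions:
 u(z) = C1/cos(z)^(1/4)


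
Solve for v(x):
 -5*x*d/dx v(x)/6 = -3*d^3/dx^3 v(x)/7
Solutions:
 v(x) = C1 + Integral(C2*airyai(420^(1/3)*x/6) + C3*airybi(420^(1/3)*x/6), x)


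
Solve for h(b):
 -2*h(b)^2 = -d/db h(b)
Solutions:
 h(b) = -1/(C1 + 2*b)


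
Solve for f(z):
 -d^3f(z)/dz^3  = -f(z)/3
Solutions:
 f(z) = C3*exp(3^(2/3)*z/3) + (C1*sin(3^(1/6)*z/2) + C2*cos(3^(1/6)*z/2))*exp(-3^(2/3)*z/6)


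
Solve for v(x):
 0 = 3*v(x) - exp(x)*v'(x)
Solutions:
 v(x) = C1*exp(-3*exp(-x))


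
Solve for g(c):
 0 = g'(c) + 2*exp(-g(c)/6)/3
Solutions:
 g(c) = 6*log(C1 - c/9)


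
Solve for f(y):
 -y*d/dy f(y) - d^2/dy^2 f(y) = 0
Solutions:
 f(y) = C1 + C2*erf(sqrt(2)*y/2)


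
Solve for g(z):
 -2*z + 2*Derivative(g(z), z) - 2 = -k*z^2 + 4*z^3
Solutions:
 g(z) = C1 - k*z^3/6 + z^4/2 + z^2/2 + z


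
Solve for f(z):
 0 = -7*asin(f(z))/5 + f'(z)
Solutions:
 Integral(1/asin(_y), (_y, f(z))) = C1 + 7*z/5


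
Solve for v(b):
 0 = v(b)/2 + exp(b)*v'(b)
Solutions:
 v(b) = C1*exp(exp(-b)/2)


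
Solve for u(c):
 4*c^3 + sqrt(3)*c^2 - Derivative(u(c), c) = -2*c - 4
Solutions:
 u(c) = C1 + c^4 + sqrt(3)*c^3/3 + c^2 + 4*c


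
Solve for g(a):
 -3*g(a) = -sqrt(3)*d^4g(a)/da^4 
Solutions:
 g(a) = C1*exp(-3^(1/8)*a) + C2*exp(3^(1/8)*a) + C3*sin(3^(1/8)*a) + C4*cos(3^(1/8)*a)


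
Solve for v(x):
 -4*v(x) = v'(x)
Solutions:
 v(x) = C1*exp(-4*x)


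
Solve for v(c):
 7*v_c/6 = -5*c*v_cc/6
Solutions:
 v(c) = C1 + C2/c^(2/5)


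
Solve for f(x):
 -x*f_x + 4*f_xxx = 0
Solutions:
 f(x) = C1 + Integral(C2*airyai(2^(1/3)*x/2) + C3*airybi(2^(1/3)*x/2), x)


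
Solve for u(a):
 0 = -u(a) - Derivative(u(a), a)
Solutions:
 u(a) = C1*exp(-a)


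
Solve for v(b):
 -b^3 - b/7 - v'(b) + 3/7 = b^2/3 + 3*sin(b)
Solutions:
 v(b) = C1 - b^4/4 - b^3/9 - b^2/14 + 3*b/7 + 3*cos(b)


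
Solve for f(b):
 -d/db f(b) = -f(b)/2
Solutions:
 f(b) = C1*exp(b/2)


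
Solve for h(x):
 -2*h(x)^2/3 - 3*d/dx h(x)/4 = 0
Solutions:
 h(x) = 9/(C1 + 8*x)


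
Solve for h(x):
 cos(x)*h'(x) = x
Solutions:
 h(x) = C1 + Integral(x/cos(x), x)


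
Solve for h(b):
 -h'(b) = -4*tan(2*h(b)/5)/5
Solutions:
 h(b) = -5*asin(C1*exp(8*b/25))/2 + 5*pi/2
 h(b) = 5*asin(C1*exp(8*b/25))/2


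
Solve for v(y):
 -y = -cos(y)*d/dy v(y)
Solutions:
 v(y) = C1 + Integral(y/cos(y), y)


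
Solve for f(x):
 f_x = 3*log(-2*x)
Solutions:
 f(x) = C1 + 3*x*log(-x) + 3*x*(-1 + log(2))


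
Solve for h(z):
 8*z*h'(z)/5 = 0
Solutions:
 h(z) = C1


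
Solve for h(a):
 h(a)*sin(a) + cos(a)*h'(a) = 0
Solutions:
 h(a) = C1*cos(a)


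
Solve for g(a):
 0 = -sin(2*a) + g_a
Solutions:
 g(a) = C1 - cos(2*a)/2


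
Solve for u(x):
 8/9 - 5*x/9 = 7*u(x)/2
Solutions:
 u(x) = 16/63 - 10*x/63


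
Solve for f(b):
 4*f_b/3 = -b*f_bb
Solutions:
 f(b) = C1 + C2/b^(1/3)


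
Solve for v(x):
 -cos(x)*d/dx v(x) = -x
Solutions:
 v(x) = C1 + Integral(x/cos(x), x)


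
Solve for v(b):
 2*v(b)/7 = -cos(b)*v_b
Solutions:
 v(b) = C1*(sin(b) - 1)^(1/7)/(sin(b) + 1)^(1/7)


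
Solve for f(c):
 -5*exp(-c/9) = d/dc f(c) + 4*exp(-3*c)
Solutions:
 f(c) = C1 + 4*exp(-3*c)/3 + 45*exp(-c/9)


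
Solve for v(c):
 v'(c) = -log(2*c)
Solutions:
 v(c) = C1 - c*log(c) - c*log(2) + c


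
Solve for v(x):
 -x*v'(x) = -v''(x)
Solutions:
 v(x) = C1 + C2*erfi(sqrt(2)*x/2)


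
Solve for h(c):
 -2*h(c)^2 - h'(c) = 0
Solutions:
 h(c) = 1/(C1 + 2*c)


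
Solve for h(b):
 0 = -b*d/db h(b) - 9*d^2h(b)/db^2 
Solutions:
 h(b) = C1 + C2*erf(sqrt(2)*b/6)


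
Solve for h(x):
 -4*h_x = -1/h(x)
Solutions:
 h(x) = -sqrt(C1 + 2*x)/2
 h(x) = sqrt(C1 + 2*x)/2


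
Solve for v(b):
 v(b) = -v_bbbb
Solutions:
 v(b) = (C1*sin(sqrt(2)*b/2) + C2*cos(sqrt(2)*b/2))*exp(-sqrt(2)*b/2) + (C3*sin(sqrt(2)*b/2) + C4*cos(sqrt(2)*b/2))*exp(sqrt(2)*b/2)


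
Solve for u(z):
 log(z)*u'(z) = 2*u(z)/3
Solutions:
 u(z) = C1*exp(2*li(z)/3)


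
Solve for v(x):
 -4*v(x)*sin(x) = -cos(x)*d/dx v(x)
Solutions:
 v(x) = C1/cos(x)^4


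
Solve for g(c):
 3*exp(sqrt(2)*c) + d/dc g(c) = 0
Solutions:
 g(c) = C1 - 3*sqrt(2)*exp(sqrt(2)*c)/2


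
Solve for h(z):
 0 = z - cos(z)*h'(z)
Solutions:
 h(z) = C1 + Integral(z/cos(z), z)


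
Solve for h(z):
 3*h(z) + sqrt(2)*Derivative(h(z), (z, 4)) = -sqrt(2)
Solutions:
 h(z) = (C1*sin(2^(3/8)*3^(1/4)*z/2) + C2*cos(2^(3/8)*3^(1/4)*z/2))*exp(-2^(3/8)*3^(1/4)*z/2) + (C3*sin(2^(3/8)*3^(1/4)*z/2) + C4*cos(2^(3/8)*3^(1/4)*z/2))*exp(2^(3/8)*3^(1/4)*z/2) - sqrt(2)/3


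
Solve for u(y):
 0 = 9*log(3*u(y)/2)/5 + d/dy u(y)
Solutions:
 -5*Integral(1/(-log(_y) - log(3) + log(2)), (_y, u(y)))/9 = C1 - y


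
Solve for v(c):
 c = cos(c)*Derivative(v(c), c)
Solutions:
 v(c) = C1 + Integral(c/cos(c), c)


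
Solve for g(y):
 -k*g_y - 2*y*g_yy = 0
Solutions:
 g(y) = C1 + y^(1 - re(k)/2)*(C2*sin(log(y)*Abs(im(k))/2) + C3*cos(log(y)*im(k)/2))


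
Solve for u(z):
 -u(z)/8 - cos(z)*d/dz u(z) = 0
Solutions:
 u(z) = C1*(sin(z) - 1)^(1/16)/(sin(z) + 1)^(1/16)


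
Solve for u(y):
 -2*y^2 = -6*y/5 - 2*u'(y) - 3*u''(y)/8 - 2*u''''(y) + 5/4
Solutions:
 u(y) = C1 + C2*exp(-y*(-(32 + 5*sqrt(41))^(1/3) + (32 + 5*sqrt(41))^(-1/3))/8)*sin(sqrt(3)*y*((32 + 5*sqrt(41))^(-1/3) + (32 + 5*sqrt(41))^(1/3))/8) + C3*exp(-y*(-(32 + 5*sqrt(41))^(1/3) + (32 + 5*sqrt(41))^(-1/3))/8)*cos(sqrt(3)*y*((32 + 5*sqrt(41))^(-1/3) + (32 + 5*sqrt(41))^(1/3))/8) + C4*exp(y*(-(32 + 5*sqrt(41))^(1/3) + (32 + 5*sqrt(41))^(-1/3))/4) + y^3/3 - 39*y^2/80 + 517*y/640


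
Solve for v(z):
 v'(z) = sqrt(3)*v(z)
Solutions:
 v(z) = C1*exp(sqrt(3)*z)


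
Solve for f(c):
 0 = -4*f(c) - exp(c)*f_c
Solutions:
 f(c) = C1*exp(4*exp(-c))


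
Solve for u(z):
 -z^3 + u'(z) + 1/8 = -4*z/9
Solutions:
 u(z) = C1 + z^4/4 - 2*z^2/9 - z/8


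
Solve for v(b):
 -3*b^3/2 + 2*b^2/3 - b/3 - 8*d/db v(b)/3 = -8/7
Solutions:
 v(b) = C1 - 9*b^4/64 + b^3/12 - b^2/16 + 3*b/7


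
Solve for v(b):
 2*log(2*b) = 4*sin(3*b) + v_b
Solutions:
 v(b) = C1 + 2*b*log(b) - 2*b + 2*b*log(2) + 4*cos(3*b)/3


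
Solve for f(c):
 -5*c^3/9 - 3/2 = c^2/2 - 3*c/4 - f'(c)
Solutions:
 f(c) = C1 + 5*c^4/36 + c^3/6 - 3*c^2/8 + 3*c/2


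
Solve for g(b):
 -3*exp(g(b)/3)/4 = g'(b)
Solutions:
 g(b) = 3*log(1/(C1 + 3*b)) + 3*log(12)


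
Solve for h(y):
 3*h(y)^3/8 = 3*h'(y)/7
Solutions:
 h(y) = -2*sqrt(-1/(C1 + 7*y))
 h(y) = 2*sqrt(-1/(C1 + 7*y))


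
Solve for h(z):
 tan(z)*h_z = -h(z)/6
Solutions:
 h(z) = C1/sin(z)^(1/6)


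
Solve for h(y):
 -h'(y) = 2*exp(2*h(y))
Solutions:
 h(y) = log(-sqrt(-1/(C1 - 2*y))) - log(2)/2
 h(y) = log(-1/(C1 - 2*y))/2 - log(2)/2


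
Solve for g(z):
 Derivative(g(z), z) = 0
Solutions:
 g(z) = C1


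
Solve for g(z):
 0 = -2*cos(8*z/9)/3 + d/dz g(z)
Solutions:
 g(z) = C1 + 3*sin(8*z/9)/4


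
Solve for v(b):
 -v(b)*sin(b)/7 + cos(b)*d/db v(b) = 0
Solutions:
 v(b) = C1/cos(b)^(1/7)


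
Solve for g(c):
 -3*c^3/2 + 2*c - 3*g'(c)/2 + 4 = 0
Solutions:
 g(c) = C1 - c^4/4 + 2*c^2/3 + 8*c/3


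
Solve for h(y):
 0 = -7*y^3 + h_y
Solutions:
 h(y) = C1 + 7*y^4/4


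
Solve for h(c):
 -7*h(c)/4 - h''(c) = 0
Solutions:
 h(c) = C1*sin(sqrt(7)*c/2) + C2*cos(sqrt(7)*c/2)


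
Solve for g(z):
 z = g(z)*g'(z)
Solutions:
 g(z) = -sqrt(C1 + z^2)
 g(z) = sqrt(C1 + z^2)


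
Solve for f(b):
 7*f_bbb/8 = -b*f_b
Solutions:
 f(b) = C1 + Integral(C2*airyai(-2*7^(2/3)*b/7) + C3*airybi(-2*7^(2/3)*b/7), b)


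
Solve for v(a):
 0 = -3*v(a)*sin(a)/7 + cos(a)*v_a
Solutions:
 v(a) = C1/cos(a)^(3/7)


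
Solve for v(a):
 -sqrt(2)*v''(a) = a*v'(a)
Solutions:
 v(a) = C1 + C2*erf(2^(1/4)*a/2)


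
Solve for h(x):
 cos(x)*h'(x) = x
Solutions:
 h(x) = C1 + Integral(x/cos(x), x)


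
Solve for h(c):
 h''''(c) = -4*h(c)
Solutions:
 h(c) = (C1*sin(c) + C2*cos(c))*exp(-c) + (C3*sin(c) + C4*cos(c))*exp(c)


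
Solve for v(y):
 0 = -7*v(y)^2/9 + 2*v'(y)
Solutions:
 v(y) = -18/(C1 + 7*y)


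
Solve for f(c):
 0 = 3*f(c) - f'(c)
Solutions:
 f(c) = C1*exp(3*c)


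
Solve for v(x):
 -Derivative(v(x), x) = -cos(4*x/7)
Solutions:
 v(x) = C1 + 7*sin(4*x/7)/4


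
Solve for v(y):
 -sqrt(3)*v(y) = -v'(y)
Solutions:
 v(y) = C1*exp(sqrt(3)*y)


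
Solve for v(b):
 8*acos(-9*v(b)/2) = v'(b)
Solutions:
 Integral(1/acos(-9*_y/2), (_y, v(b))) = C1 + 8*b


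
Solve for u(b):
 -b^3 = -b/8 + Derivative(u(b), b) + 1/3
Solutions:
 u(b) = C1 - b^4/4 + b^2/16 - b/3


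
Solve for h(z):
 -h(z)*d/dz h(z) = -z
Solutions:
 h(z) = -sqrt(C1 + z^2)
 h(z) = sqrt(C1 + z^2)


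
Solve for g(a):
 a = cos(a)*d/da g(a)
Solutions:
 g(a) = C1 + Integral(a/cos(a), a)


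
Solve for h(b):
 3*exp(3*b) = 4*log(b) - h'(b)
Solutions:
 h(b) = C1 + 4*b*log(b) - 4*b - exp(3*b)


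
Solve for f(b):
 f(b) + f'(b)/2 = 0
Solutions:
 f(b) = C1*exp(-2*b)


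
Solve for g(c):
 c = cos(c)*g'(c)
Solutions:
 g(c) = C1 + Integral(c/cos(c), c)


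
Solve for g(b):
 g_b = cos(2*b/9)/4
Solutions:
 g(b) = C1 + 9*sin(2*b/9)/8


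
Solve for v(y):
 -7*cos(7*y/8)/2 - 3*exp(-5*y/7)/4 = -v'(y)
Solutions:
 v(y) = C1 + 4*sin(7*y/8) - 21*exp(-5*y/7)/20


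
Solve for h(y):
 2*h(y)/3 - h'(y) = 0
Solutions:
 h(y) = C1*exp(2*y/3)


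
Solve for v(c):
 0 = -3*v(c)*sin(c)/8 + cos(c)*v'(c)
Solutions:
 v(c) = C1/cos(c)^(3/8)


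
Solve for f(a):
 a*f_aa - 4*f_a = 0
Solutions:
 f(a) = C1 + C2*a^5


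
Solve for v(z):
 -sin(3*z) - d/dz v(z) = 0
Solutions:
 v(z) = C1 + cos(3*z)/3


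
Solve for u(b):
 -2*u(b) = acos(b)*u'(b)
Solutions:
 u(b) = C1*exp(-2*Integral(1/acos(b), b))


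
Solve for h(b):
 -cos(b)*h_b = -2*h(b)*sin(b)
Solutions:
 h(b) = C1/cos(b)^2


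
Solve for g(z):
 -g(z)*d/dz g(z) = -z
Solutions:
 g(z) = -sqrt(C1 + z^2)
 g(z) = sqrt(C1 + z^2)


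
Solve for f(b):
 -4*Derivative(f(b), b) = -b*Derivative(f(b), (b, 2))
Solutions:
 f(b) = C1 + C2*b^5


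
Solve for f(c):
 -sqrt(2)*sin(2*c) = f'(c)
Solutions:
 f(c) = C1 + sqrt(2)*cos(2*c)/2


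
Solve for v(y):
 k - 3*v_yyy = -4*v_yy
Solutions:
 v(y) = C1 + C2*y + C3*exp(4*y/3) - k*y^2/8


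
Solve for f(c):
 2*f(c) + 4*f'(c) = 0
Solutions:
 f(c) = C1*exp(-c/2)


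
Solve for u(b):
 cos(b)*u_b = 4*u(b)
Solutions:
 u(b) = C1*(sin(b)^2 + 2*sin(b) + 1)/(sin(b)^2 - 2*sin(b) + 1)


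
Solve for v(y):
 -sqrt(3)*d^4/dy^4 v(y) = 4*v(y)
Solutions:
 v(y) = (C1*sin(3^(7/8)*y/3) + C2*cos(3^(7/8)*y/3))*exp(-3^(7/8)*y/3) + (C3*sin(3^(7/8)*y/3) + C4*cos(3^(7/8)*y/3))*exp(3^(7/8)*y/3)


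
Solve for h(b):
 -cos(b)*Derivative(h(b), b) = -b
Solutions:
 h(b) = C1 + Integral(b/cos(b), b)


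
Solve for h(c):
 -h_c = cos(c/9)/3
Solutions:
 h(c) = C1 - 3*sin(c/9)


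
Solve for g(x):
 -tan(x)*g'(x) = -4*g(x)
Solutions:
 g(x) = C1*sin(x)^4


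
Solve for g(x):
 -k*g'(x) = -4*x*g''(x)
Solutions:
 g(x) = C1 + x^(re(k)/4 + 1)*(C2*sin(log(x)*Abs(im(k))/4) + C3*cos(log(x)*im(k)/4))


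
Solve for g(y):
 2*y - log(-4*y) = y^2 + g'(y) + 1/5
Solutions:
 g(y) = C1 - y^3/3 + y^2 - y*log(-y) + y*(4/5 - 2*log(2))


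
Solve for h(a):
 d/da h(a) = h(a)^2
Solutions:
 h(a) = -1/(C1 + a)


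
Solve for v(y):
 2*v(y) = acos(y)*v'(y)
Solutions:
 v(y) = C1*exp(2*Integral(1/acos(y), y))


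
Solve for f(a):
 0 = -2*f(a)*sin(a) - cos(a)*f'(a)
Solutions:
 f(a) = C1*cos(a)^2


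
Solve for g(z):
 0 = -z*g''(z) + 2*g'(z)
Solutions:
 g(z) = C1 + C2*z^3


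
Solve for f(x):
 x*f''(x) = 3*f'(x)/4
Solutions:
 f(x) = C1 + C2*x^(7/4)


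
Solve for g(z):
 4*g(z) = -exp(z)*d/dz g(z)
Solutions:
 g(z) = C1*exp(4*exp(-z))


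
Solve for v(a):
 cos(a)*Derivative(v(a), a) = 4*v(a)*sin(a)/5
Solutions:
 v(a) = C1/cos(a)^(4/5)


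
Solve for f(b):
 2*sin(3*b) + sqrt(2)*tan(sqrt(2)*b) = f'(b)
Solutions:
 f(b) = C1 - log(cos(sqrt(2)*b)) - 2*cos(3*b)/3


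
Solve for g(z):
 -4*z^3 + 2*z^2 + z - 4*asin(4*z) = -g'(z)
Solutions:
 g(z) = C1 + z^4 - 2*z^3/3 - z^2/2 + 4*z*asin(4*z) + sqrt(1 - 16*z^2)


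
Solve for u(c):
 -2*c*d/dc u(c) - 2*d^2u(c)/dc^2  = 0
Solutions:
 u(c) = C1 + C2*erf(sqrt(2)*c/2)


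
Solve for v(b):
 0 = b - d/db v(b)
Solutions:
 v(b) = C1 + b^2/2


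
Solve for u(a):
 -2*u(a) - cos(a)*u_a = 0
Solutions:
 u(a) = C1*(sin(a) - 1)/(sin(a) + 1)


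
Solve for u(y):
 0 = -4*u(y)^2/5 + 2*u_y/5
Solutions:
 u(y) = -1/(C1 + 2*y)


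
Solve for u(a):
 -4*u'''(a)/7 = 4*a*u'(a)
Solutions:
 u(a) = C1 + Integral(C2*airyai(-7^(1/3)*a) + C3*airybi(-7^(1/3)*a), a)


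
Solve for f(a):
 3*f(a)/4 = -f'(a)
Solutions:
 f(a) = C1*exp(-3*a/4)


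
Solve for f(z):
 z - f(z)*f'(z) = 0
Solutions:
 f(z) = -sqrt(C1 + z^2)
 f(z) = sqrt(C1 + z^2)


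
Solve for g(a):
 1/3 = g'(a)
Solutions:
 g(a) = C1 + a/3


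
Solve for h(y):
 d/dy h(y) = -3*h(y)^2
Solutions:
 h(y) = 1/(C1 + 3*y)


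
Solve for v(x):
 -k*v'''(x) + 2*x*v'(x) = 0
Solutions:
 v(x) = C1 + Integral(C2*airyai(2^(1/3)*x*(1/k)^(1/3)) + C3*airybi(2^(1/3)*x*(1/k)^(1/3)), x)


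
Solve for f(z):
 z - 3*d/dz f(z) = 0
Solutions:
 f(z) = C1 + z^2/6


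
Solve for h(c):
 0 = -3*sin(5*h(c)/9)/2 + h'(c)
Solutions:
 -3*c/2 + 9*log(cos(5*h(c)/9) - 1)/10 - 9*log(cos(5*h(c)/9) + 1)/10 = C1


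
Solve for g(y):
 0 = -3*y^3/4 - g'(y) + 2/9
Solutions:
 g(y) = C1 - 3*y^4/16 + 2*y/9


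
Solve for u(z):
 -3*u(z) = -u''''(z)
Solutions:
 u(z) = C1*exp(-3^(1/4)*z) + C2*exp(3^(1/4)*z) + C3*sin(3^(1/4)*z) + C4*cos(3^(1/4)*z)


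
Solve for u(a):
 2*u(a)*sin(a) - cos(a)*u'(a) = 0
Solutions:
 u(a) = C1/cos(a)^2


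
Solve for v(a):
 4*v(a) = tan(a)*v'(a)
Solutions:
 v(a) = C1*sin(a)^4


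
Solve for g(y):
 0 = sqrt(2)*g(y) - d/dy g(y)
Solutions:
 g(y) = C1*exp(sqrt(2)*y)


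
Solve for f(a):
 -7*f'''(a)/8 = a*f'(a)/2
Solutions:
 f(a) = C1 + Integral(C2*airyai(-14^(2/3)*a/7) + C3*airybi(-14^(2/3)*a/7), a)


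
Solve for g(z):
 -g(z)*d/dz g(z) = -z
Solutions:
 g(z) = -sqrt(C1 + z^2)
 g(z) = sqrt(C1 + z^2)


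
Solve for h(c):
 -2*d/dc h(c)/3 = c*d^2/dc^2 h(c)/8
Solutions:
 h(c) = C1 + C2/c^(13/3)


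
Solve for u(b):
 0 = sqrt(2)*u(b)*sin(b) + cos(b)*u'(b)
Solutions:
 u(b) = C1*cos(b)^(sqrt(2))


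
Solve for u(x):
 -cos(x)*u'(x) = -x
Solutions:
 u(x) = C1 + Integral(x/cos(x), x)


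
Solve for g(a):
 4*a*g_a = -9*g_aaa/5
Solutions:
 g(a) = C1 + Integral(C2*airyai(-60^(1/3)*a/3) + C3*airybi(-60^(1/3)*a/3), a)


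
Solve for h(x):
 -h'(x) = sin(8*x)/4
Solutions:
 h(x) = C1 + cos(8*x)/32


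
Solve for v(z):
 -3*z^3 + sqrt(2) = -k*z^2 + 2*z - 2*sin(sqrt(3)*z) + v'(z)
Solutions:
 v(z) = C1 + k*z^3/3 - 3*z^4/4 - z^2 + sqrt(2)*z - 2*sqrt(3)*cos(sqrt(3)*z)/3


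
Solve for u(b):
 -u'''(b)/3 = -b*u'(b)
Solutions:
 u(b) = C1 + Integral(C2*airyai(3^(1/3)*b) + C3*airybi(3^(1/3)*b), b)


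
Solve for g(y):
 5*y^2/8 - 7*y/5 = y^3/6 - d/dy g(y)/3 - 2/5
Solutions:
 g(y) = C1 + y^4/8 - 5*y^3/8 + 21*y^2/10 - 6*y/5


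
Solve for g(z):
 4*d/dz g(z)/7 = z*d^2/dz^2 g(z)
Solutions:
 g(z) = C1 + C2*z^(11/7)


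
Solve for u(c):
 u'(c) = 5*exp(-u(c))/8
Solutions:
 u(c) = log(C1 + 5*c/8)


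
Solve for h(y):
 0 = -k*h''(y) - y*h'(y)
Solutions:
 h(y) = C1 + C2*sqrt(k)*erf(sqrt(2)*y*sqrt(1/k)/2)


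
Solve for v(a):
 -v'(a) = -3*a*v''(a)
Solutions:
 v(a) = C1 + C2*a^(4/3)


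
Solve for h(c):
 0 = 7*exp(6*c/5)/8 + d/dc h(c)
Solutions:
 h(c) = C1 - 35*exp(6*c/5)/48


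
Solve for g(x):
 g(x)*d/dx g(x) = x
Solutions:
 g(x) = -sqrt(C1 + x^2)
 g(x) = sqrt(C1 + x^2)


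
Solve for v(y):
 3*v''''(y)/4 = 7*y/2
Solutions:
 v(y) = C1 + C2*y + C3*y^2 + C4*y^3 + 7*y^5/180


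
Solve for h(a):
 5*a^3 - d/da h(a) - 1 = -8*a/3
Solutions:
 h(a) = C1 + 5*a^4/4 + 4*a^2/3 - a


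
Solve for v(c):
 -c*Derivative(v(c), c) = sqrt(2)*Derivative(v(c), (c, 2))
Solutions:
 v(c) = C1 + C2*erf(2^(1/4)*c/2)


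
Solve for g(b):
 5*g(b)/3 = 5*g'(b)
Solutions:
 g(b) = C1*exp(b/3)


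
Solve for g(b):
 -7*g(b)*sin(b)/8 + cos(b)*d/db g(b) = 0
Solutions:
 g(b) = C1/cos(b)^(7/8)


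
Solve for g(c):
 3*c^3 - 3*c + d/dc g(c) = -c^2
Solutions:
 g(c) = C1 - 3*c^4/4 - c^3/3 + 3*c^2/2


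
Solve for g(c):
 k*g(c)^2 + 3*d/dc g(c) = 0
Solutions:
 g(c) = 3/(C1 + c*k)


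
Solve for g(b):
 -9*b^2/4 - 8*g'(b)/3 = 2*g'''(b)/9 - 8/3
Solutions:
 g(b) = C1 + C2*sin(2*sqrt(3)*b) + C3*cos(2*sqrt(3)*b) - 9*b^3/32 + 73*b/64


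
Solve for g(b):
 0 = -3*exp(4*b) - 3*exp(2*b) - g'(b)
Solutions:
 g(b) = C1 - 3*exp(4*b)/4 - 3*exp(2*b)/2


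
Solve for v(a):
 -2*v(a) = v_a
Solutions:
 v(a) = C1*exp(-2*a)


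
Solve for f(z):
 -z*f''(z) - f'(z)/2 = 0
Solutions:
 f(z) = C1 + C2*sqrt(z)


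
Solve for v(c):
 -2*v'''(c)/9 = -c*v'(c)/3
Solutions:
 v(c) = C1 + Integral(C2*airyai(2^(2/3)*3^(1/3)*c/2) + C3*airybi(2^(2/3)*3^(1/3)*c/2), c)


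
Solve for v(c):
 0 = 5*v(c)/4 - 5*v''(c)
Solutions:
 v(c) = C1*exp(-c/2) + C2*exp(c/2)


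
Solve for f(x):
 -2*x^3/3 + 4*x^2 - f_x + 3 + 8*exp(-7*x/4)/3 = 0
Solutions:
 f(x) = C1 - x^4/6 + 4*x^3/3 + 3*x - 32*exp(-7*x/4)/21


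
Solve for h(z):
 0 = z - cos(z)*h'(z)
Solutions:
 h(z) = C1 + Integral(z/cos(z), z)


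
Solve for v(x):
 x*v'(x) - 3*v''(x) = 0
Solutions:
 v(x) = C1 + C2*erfi(sqrt(6)*x/6)


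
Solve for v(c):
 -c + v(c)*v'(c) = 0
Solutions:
 v(c) = -sqrt(C1 + c^2)
 v(c) = sqrt(C1 + c^2)


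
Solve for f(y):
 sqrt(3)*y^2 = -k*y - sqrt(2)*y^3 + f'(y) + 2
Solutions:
 f(y) = C1 + k*y^2/2 + sqrt(2)*y^4/4 + sqrt(3)*y^3/3 - 2*y


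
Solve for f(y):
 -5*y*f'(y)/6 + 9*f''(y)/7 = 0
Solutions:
 f(y) = C1 + C2*erfi(sqrt(105)*y/18)


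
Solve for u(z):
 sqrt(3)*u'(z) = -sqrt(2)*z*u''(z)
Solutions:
 u(z) = C1 + C2*z^(1 - sqrt(6)/2)


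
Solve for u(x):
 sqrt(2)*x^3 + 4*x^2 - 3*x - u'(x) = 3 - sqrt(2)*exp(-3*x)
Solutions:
 u(x) = C1 + sqrt(2)*x^4/4 + 4*x^3/3 - 3*x^2/2 - 3*x - sqrt(2)*exp(-3*x)/3


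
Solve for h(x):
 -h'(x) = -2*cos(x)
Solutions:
 h(x) = C1 + 2*sin(x)


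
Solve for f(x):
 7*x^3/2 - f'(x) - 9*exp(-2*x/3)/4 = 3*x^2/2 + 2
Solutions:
 f(x) = C1 + 7*x^4/8 - x^3/2 - 2*x + 27*exp(-2*x/3)/8


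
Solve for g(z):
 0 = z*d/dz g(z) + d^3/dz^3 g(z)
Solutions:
 g(z) = C1 + Integral(C2*airyai(-z) + C3*airybi(-z), z)


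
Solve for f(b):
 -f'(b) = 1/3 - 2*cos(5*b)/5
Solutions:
 f(b) = C1 - b/3 + 2*sin(5*b)/25


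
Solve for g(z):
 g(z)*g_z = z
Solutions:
 g(z) = -sqrt(C1 + z^2)
 g(z) = sqrt(C1 + z^2)


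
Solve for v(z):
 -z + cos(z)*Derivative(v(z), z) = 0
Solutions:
 v(z) = C1 + Integral(z/cos(z), z)


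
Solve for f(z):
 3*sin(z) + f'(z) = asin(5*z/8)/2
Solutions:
 f(z) = C1 + z*asin(5*z/8)/2 + sqrt(64 - 25*z^2)/10 + 3*cos(z)


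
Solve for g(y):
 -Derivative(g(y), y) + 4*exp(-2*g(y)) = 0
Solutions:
 g(y) = log(-sqrt(C1 + 8*y))
 g(y) = log(C1 + 8*y)/2


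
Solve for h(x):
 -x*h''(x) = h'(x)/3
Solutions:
 h(x) = C1 + C2*x^(2/3)


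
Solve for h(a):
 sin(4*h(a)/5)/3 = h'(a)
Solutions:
 -a/3 + 5*log(cos(4*h(a)/5) - 1)/8 - 5*log(cos(4*h(a)/5) + 1)/8 = C1


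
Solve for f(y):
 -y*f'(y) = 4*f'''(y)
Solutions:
 f(y) = C1 + Integral(C2*airyai(-2^(1/3)*y/2) + C3*airybi(-2^(1/3)*y/2), y)


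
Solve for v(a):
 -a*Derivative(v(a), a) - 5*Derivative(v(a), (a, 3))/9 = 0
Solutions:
 v(a) = C1 + Integral(C2*airyai(-15^(2/3)*a/5) + C3*airybi(-15^(2/3)*a/5), a)


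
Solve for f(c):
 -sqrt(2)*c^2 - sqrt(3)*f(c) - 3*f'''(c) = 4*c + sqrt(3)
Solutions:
 f(c) = C3*exp(-3^(5/6)*c/3) - sqrt(6)*c^2/3 - 4*sqrt(3)*c/3 + (C1*sin(3^(1/3)*c/2) + C2*cos(3^(1/3)*c/2))*exp(3^(5/6)*c/6) - 1


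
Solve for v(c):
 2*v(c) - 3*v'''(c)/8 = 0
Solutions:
 v(c) = C3*exp(2*2^(1/3)*3^(2/3)*c/3) + (C1*sin(2^(1/3)*3^(1/6)*c) + C2*cos(2^(1/3)*3^(1/6)*c))*exp(-2^(1/3)*3^(2/3)*c/3)


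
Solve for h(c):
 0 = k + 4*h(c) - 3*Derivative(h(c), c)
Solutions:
 h(c) = C1*exp(4*c/3) - k/4


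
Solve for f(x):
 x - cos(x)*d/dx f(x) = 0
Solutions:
 f(x) = C1 + Integral(x/cos(x), x)


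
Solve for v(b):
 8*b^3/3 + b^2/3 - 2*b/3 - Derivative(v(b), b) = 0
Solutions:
 v(b) = C1 + 2*b^4/3 + b^3/9 - b^2/3


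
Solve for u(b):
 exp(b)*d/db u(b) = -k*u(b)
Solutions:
 u(b) = C1*exp(k*exp(-b))


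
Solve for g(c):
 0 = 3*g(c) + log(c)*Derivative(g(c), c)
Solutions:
 g(c) = C1*exp(-3*li(c))


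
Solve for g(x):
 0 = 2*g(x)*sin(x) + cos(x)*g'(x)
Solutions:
 g(x) = C1*cos(x)^2


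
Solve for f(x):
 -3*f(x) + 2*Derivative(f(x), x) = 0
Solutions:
 f(x) = C1*exp(3*x/2)


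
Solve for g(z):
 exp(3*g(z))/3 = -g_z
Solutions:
 g(z) = log((-1 - sqrt(3)*I)*(1/(C1 + z))^(1/3)/2)
 g(z) = log((-1 + sqrt(3)*I)*(1/(C1 + z))^(1/3)/2)
 g(z) = log(1/(C1 + z))/3


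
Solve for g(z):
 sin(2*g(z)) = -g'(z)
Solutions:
 g(z) = pi - acos((-C1 - exp(4*z))/(C1 - exp(4*z)))/2
 g(z) = acos((-C1 - exp(4*z))/(C1 - exp(4*z)))/2


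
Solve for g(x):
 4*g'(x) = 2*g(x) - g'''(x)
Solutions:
 g(x) = C1*exp(x*(-3*(1 + sqrt(273)/9)^(1/3) + 4/(1 + sqrt(273)/9)^(1/3))/6)*sin(sqrt(3)*x*(4/(1 + sqrt(273)/9)^(1/3) + 3*(1 + sqrt(273)/9)^(1/3))/6) + C2*exp(x*(-3*(1 + sqrt(273)/9)^(1/3) + 4/(1 + sqrt(273)/9)^(1/3))/6)*cos(sqrt(3)*x*(4/(1 + sqrt(273)/9)^(1/3) + 3*(1 + sqrt(273)/9)^(1/3))/6) + C3*exp(x*(-4/(3*(1 + sqrt(273)/9)^(1/3)) + (1 + sqrt(273)/9)^(1/3)))


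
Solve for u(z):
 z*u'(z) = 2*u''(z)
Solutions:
 u(z) = C1 + C2*erfi(z/2)


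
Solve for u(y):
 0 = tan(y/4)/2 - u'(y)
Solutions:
 u(y) = C1 - 2*log(cos(y/4))


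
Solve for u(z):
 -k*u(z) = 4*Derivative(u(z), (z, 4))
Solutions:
 u(z) = C1*exp(-sqrt(2)*z*(-k)^(1/4)/2) + C2*exp(sqrt(2)*z*(-k)^(1/4)/2) + C3*exp(-sqrt(2)*I*z*(-k)^(1/4)/2) + C4*exp(sqrt(2)*I*z*(-k)^(1/4)/2)


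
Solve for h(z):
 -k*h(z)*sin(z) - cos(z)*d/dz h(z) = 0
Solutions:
 h(z) = C1*exp(k*log(cos(z)))


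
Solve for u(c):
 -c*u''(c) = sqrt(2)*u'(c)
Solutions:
 u(c) = C1 + C2*c^(1 - sqrt(2))


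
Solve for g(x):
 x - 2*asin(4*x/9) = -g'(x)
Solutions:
 g(x) = C1 - x^2/2 + 2*x*asin(4*x/9) + sqrt(81 - 16*x^2)/2


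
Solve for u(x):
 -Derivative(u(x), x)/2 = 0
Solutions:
 u(x) = C1


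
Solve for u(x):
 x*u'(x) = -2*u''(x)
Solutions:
 u(x) = C1 + C2*erf(x/2)


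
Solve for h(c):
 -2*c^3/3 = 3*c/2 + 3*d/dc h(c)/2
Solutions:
 h(c) = C1 - c^4/9 - c^2/2


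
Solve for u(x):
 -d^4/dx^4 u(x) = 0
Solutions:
 u(x) = C1 + C2*x + C3*x^2 + C4*x^3


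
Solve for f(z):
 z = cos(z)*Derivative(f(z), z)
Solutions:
 f(z) = C1 + Integral(z/cos(z), z)


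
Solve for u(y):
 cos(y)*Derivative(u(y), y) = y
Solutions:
 u(y) = C1 + Integral(y/cos(y), y)


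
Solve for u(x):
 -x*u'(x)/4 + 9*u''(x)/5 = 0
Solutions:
 u(x) = C1 + C2*erfi(sqrt(10)*x/12)


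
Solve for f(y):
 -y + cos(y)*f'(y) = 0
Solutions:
 f(y) = C1 + Integral(y/cos(y), y)


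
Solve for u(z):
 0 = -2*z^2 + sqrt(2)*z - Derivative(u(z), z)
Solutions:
 u(z) = C1 - 2*z^3/3 + sqrt(2)*z^2/2


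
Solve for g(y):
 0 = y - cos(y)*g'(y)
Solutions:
 g(y) = C1 + Integral(y/cos(y), y)


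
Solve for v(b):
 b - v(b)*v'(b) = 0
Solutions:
 v(b) = -sqrt(C1 + b^2)
 v(b) = sqrt(C1 + b^2)


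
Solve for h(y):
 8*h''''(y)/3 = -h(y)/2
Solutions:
 h(y) = (C1*sin(sqrt(2)*3^(1/4)*y/4) + C2*cos(sqrt(2)*3^(1/4)*y/4))*exp(-sqrt(2)*3^(1/4)*y/4) + (C3*sin(sqrt(2)*3^(1/4)*y/4) + C4*cos(sqrt(2)*3^(1/4)*y/4))*exp(sqrt(2)*3^(1/4)*y/4)


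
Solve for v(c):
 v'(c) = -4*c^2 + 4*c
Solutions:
 v(c) = C1 - 4*c^3/3 + 2*c^2


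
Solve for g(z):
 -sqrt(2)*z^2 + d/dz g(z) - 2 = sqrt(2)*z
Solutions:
 g(z) = C1 + sqrt(2)*z^3/3 + sqrt(2)*z^2/2 + 2*z


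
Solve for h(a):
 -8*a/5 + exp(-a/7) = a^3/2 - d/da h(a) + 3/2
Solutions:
 h(a) = C1 + a^4/8 + 4*a^2/5 + 3*a/2 + 7*exp(-a/7)


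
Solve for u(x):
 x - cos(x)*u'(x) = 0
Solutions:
 u(x) = C1 + Integral(x/cos(x), x)


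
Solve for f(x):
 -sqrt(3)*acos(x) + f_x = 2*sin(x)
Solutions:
 f(x) = C1 + sqrt(3)*(x*acos(x) - sqrt(1 - x^2)) - 2*cos(x)


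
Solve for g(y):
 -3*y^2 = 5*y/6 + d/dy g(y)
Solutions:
 g(y) = C1 - y^3 - 5*y^2/12


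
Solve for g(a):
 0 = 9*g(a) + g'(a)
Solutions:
 g(a) = C1*exp(-9*a)


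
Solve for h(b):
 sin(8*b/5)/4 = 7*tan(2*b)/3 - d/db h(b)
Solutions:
 h(b) = C1 - 7*log(cos(2*b))/6 + 5*cos(8*b/5)/32


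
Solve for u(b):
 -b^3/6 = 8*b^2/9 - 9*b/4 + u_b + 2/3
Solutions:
 u(b) = C1 - b^4/24 - 8*b^3/27 + 9*b^2/8 - 2*b/3


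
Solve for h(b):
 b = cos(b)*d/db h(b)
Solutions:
 h(b) = C1 + Integral(b/cos(b), b)


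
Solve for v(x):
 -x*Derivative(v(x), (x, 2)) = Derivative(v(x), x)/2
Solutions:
 v(x) = C1 + C2*sqrt(x)


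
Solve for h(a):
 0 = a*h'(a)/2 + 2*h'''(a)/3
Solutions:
 h(a) = C1 + Integral(C2*airyai(-6^(1/3)*a/2) + C3*airybi(-6^(1/3)*a/2), a)


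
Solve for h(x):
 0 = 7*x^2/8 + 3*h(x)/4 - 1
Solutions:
 h(x) = 4/3 - 7*x^2/6


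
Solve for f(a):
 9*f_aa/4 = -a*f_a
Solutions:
 f(a) = C1 + C2*erf(sqrt(2)*a/3)


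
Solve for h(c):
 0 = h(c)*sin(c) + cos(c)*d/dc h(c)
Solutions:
 h(c) = C1*cos(c)
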